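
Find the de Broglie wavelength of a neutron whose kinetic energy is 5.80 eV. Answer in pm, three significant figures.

KE = 5.80 eV = 9.292 × 10⁻¹⁹ J.
p = √(2mKE) = √(2 × 1.675 × 10⁻²⁷ × 9.292 × 10⁻¹⁹) = 5.579 × 10⁻²³ kg·m/s.
λ = h/p = 6.626 × 10⁻³⁴ / 5.579 × 10⁻²³ = 1.19 × 10⁻¹¹ m = 11.9 pm.

λ = 11.9 pm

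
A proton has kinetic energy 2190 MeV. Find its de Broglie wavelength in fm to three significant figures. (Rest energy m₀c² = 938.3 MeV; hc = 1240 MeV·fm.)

Total energy E = KE + m₀c² = 2190 + 938.3 = 3128.3 MeV.
(pc)² = E² − (m₀c²)² = (3128.3)² − (938.3)² = 8.906 × 10⁶ MeV², so pc = 2984 MeV.
λ = hc/(pc) = 1240 MeV·fm / 2984 MeV = 0.416 fm.

λ = 0.416 fm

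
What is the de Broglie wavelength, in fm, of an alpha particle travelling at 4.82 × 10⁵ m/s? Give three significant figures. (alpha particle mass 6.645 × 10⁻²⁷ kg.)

λ = 207 fm

p = mv = 6.645 × 10⁻²⁷ × 4.82 × 10⁵ = 3.203 × 10⁻²¹ kg·m/s.
λ = h/p = 6.626 × 10⁻³⁴ / 3.203 × 10⁻²¹ = 2.07 × 10⁻¹³ m = 207 fm.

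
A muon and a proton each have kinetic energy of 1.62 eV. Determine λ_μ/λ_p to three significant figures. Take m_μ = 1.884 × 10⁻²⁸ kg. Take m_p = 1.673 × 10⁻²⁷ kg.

At fixed KE, p = √(2mKE) so λ = h/p ∝ 1/√m.
λ_μ/λ_p = √(m_p/m_μ) = √(1.673 × 10⁻²⁷/1.884 × 10⁻²⁸) = √(8.880) = 2.98.

λ_μ/λ_p = 2.98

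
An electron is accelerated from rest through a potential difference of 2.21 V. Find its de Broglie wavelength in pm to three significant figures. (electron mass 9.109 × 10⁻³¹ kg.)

λ = 825 pm

KE = eV = 1.602 × 10⁻¹⁹ × 2.210 = 3.540 × 10⁻¹⁹ J.
p = √(2mKE) = √(2 × 9.109 × 10⁻³¹ × 3.540 × 10⁻¹⁹) = 8.031 × 10⁻²⁵ kg·m/s.
λ = h/p = 6.626 × 10⁻³⁴ / 8.031 × 10⁻²⁵ = 8.25 × 10⁻¹⁰ m = 825 pm.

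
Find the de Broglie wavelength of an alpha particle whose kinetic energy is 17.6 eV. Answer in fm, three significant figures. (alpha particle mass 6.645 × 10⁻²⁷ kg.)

λ = 3420 fm

KE = 17.6 eV = 2.820 × 10⁻¹⁸ J.
p = √(2mKE) = √(2 × 6.645 × 10⁻²⁷ × 2.820 × 10⁻¹⁸) = 1.936 × 10⁻²² kg·m/s.
λ = h/p = 6.626 × 10⁻³⁴ / 1.936 × 10⁻²² = 3.42 × 10⁻¹² m = 3420 fm.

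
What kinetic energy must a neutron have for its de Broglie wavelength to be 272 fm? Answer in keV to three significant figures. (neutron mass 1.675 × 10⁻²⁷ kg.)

KE = 11.1 keV

p = h/λ = 6.626 × 10⁻³⁴ / 2.720 × 10⁻¹³ = 2.436 × 10⁻²¹ kg·m/s.
KE = p²/(2m) = (2.436 × 10⁻²¹)² / (2 × 1.675 × 10⁻²⁷) = 1.771 × 10⁻¹⁵ J = 11.1 keV.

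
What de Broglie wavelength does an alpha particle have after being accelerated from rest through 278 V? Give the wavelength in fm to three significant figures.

KE = 2eV = 2 × 1.602 × 10⁻¹⁹ × 278.0 = 8.907 × 10⁻¹⁷ J.
p = √(2mKE) = √(2 × 6.645 × 10⁻²⁷ × 8.907 × 10⁻¹⁷) = 1.088 × 10⁻²¹ kg·m/s.
λ = h/p = 6.626 × 10⁻³⁴ / 1.088 × 10⁻²¹ = 6.09 × 10⁻¹³ m = 609 fm.

λ = 609 fm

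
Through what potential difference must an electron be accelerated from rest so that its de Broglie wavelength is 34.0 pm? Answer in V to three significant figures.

p = h/λ = 6.626 × 10⁻³⁴ / 3.400 × 10⁻¹¹ = 1.949 × 10⁻²³ kg·m/s.
KE = p²/(2m) = 2.085 × 10⁻¹⁶ J.
V = KE/e = 2.085 × 10⁻¹⁶ / (1.602 × 10⁻¹⁹) = 1300 V.

V = 1300 V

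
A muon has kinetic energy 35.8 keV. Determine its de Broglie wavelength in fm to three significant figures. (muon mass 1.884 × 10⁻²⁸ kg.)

KE = 35.8 keV = 5.735 × 10⁻¹⁵ J.
p = √(2mKE) = √(2 × 1.884 × 10⁻²⁸ × 5.735 × 10⁻¹⁵) = 1.470 × 10⁻²¹ kg·m/s.
λ = h/p = 6.626 × 10⁻³⁴ / 1.470 × 10⁻²¹ = 4.51 × 10⁻¹³ m = 451 fm.

λ = 451 fm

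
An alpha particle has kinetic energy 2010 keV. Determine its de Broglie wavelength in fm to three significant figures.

λ = 10.1 fm

KE = 2010 keV = 3.220 × 10⁻¹³ J.
p = √(2mKE) = √(2 × 6.645 × 10⁻²⁷ × 3.220 × 10⁻¹³) = 6.542 × 10⁻²⁰ kg·m/s.
λ = h/p = 6.626 × 10⁻³⁴ / 6.542 × 10⁻²⁰ = 1.01 × 10⁻¹⁴ m = 10.1 fm.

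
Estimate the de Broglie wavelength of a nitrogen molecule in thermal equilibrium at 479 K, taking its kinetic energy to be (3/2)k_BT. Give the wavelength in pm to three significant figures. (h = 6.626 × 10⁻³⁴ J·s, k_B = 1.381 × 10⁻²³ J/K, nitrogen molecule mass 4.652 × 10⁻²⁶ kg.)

KE = (3/2)k_BT = 1.5 × 1.381 × 10⁻²³ × 479 = 9.922 × 10⁻²¹ J.
p = √(2mKE) = √(2 × 4.652 × 10⁻²⁶ × 9.922 × 10⁻²¹) = 3.038 × 10⁻²³ kg·m/s.
λ = h/p = 2.18 × 10⁻¹¹ m = 21.8 pm.

λ = 21.8 pm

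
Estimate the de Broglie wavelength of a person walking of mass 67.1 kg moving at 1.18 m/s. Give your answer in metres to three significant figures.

p = mv = 67.1 × 1.18 = 7.918 × 10¹ kg·m/s.
λ = h/p = 6.626 × 10⁻³⁴ / 7.918 × 10¹ = 8.37 × 10⁻³⁶ m.

λ = 8.37 × 10⁻³⁶ m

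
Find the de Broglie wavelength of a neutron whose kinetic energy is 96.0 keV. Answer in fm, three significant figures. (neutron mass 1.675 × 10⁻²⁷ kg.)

λ = 92.3 fm

KE = 96.0 keV = 1.538 × 10⁻¹⁴ J.
p = √(2mKE) = √(2 × 1.675 × 10⁻²⁷ × 1.538 × 10⁻¹⁴) = 7.178 × 10⁻²¹ kg·m/s.
λ = h/p = 6.626 × 10⁻³⁴ / 7.178 × 10⁻²¹ = 9.23 × 10⁻¹⁴ m = 92.3 fm.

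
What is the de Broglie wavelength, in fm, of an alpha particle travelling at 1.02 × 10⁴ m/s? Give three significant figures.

p = mv = 6.645 × 10⁻²⁷ × 1.02 × 10⁴ = 6.778 × 10⁻²³ kg·m/s.
λ = h/p = 6.626 × 10⁻³⁴ / 6.778 × 10⁻²³ = 9.78 × 10⁻¹² m = 9780 fm.

λ = 9780 fm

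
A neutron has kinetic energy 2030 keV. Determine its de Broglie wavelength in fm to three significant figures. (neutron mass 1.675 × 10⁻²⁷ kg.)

KE = 2030 keV = 3.252 × 10⁻¹³ J.
p = √(2mKE) = √(2 × 1.675 × 10⁻²⁷ × 3.252 × 10⁻¹³) = 3.301 × 10⁻²⁰ kg·m/s.
λ = h/p = 6.626 × 10⁻³⁴ / 3.301 × 10⁻²⁰ = 2.01 × 10⁻¹⁴ m = 20.1 fm.

λ = 20.1 fm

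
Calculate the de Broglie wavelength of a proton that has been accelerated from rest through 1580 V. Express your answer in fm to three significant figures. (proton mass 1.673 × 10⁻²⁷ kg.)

λ = 720 fm

KE = eV = 1.602 × 10⁻¹⁹ × 1580 = 2.531 × 10⁻¹⁶ J.
p = √(2mKE) = √(2 × 1.673 × 10⁻²⁷ × 2.531 × 10⁻¹⁶) = 9.203 × 10⁻²² kg·m/s.
λ = h/p = 6.626 × 10⁻³⁴ / 9.203 × 10⁻²² = 7.20 × 10⁻¹³ m = 720 fm.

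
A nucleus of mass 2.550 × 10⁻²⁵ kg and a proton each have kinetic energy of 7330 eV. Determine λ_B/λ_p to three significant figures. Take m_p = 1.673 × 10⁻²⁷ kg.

λ_B/λ_p = 0.0810

At fixed KE, p = √(2mKE) so λ = h/p ∝ 1/√m.
λ_B/λ_p = √(m_p/m_B) = √(1.673 × 10⁻²⁷/2.550 × 10⁻²⁵) = √(6.561 × 10⁻³) = 0.0810.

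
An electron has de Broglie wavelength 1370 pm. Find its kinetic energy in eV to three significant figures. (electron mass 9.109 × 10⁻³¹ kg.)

KE = 0.801 eV

p = h/λ = 6.626 × 10⁻³⁴ / 1.370 × 10⁻⁹ = 4.836 × 10⁻²⁵ kg·m/s.
KE = p²/(2m) = (4.836 × 10⁻²⁵)² / (2 × 9.109 × 10⁻³¹) = 1.284 × 10⁻¹⁹ J = 0.801 eV.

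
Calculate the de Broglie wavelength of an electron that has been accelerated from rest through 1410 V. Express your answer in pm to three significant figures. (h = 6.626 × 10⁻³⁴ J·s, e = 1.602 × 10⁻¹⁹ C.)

λ = 32.7 pm

KE = eV = 1.602 × 10⁻¹⁹ × 1410 = 2.259 × 10⁻¹⁶ J.
p = √(2mKE) = √(2 × 9.109 × 10⁻³¹ × 2.259 × 10⁻¹⁶) = 2.029 × 10⁻²³ kg·m/s.
λ = h/p = 6.626 × 10⁻³⁴ / 2.029 × 10⁻²³ = 3.27 × 10⁻¹¹ m = 32.7 pm.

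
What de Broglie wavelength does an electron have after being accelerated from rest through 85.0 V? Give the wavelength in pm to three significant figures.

λ = 133 pm

KE = eV = 1.602 × 10⁻¹⁹ × 85.00 = 1.362 × 10⁻¹⁷ J.
p = √(2mKE) = √(2 × 9.109 × 10⁻³¹ × 1.362 × 10⁻¹⁷) = 4.981 × 10⁻²⁴ kg·m/s.
λ = h/p = 6.626 × 10⁻³⁴ / 4.981 × 10⁻²⁴ = 1.33 × 10⁻¹⁰ m = 133 pm.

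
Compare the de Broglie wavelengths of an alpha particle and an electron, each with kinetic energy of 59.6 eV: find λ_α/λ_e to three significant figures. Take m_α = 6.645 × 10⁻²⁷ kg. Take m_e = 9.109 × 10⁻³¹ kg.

At fixed KE, p = √(2mKE) so λ = h/p ∝ 1/√m.
λ_α/λ_e = √(m_e/m_α) = √(9.109 × 10⁻³¹/6.645 × 10⁻²⁷) = √(1.371 × 10⁻⁴) = 0.0117.

λ_α/λ_e = 0.0117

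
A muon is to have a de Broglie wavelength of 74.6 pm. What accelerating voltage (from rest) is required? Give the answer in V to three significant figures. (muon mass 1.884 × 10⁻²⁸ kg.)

V = 1.31 V

p = h/λ = 6.626 × 10⁻³⁴ / 7.460 × 10⁻¹¹ = 8.882 × 10⁻²⁴ kg·m/s.
KE = p²/(2m) = 2.094 × 10⁻¹⁹ J.
V = KE/e = 2.094 × 10⁻¹⁹ / (1.602 × 10⁻¹⁹) = 1.31 V.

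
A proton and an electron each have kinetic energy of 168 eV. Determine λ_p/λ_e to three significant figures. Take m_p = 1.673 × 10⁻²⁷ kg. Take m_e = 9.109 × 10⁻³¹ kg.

At fixed KE, p = √(2mKE) so λ = h/p ∝ 1/√m.
λ_p/λ_e = √(m_e/m_p) = √(9.109 × 10⁻³¹/1.673 × 10⁻²⁷) = √(5.445 × 10⁻⁴) = 0.0233.

λ_p/λ_e = 0.0233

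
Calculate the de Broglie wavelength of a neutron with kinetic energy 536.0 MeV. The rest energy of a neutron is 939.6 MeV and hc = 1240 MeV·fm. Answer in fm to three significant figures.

Total energy E = KE + m₀c² = 536.0 + 939.6 = 1475.6 MeV.
(pc)² = E² − (m₀c²)² = (1475.6)² − (939.6)² = 1.295 × 10⁶ MeV², so pc = 1138 MeV.
λ = hc/(pc) = 1240 MeV·fm / 1138 MeV = 1.09 fm.

λ = 1.09 fm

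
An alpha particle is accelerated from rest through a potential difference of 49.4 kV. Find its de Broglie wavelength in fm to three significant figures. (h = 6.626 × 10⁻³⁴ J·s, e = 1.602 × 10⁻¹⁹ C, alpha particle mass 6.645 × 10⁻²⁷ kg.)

λ = 45.7 fm

KE = 2eV = 2 × 1.602 × 10⁻¹⁹ × 4.940 × 10⁴ = 1.583 × 10⁻¹⁴ J.
p = √(2mKE) = √(2 × 6.645 × 10⁻²⁷ × 1.583 × 10⁻¹⁴) = 1.450 × 10⁻²⁰ kg·m/s.
λ = h/p = 6.626 × 10⁻³⁴ / 1.450 × 10⁻²⁰ = 4.57 × 10⁻¹⁴ m = 45.7 fm.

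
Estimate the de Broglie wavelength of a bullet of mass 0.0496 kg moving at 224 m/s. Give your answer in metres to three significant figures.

λ = 5.96 × 10⁻³⁵ m

p = mv = 0.0496 × 224 = 1.111 × 10¹ kg·m/s.
λ = h/p = 6.626 × 10⁻³⁴ / 1.111 × 10¹ = 5.96 × 10⁻³⁵ m.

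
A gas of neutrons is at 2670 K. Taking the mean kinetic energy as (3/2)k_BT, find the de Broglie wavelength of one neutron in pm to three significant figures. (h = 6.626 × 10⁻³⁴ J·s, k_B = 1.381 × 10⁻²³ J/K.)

KE = (3/2)k_BT = 1.5 × 1.381 × 10⁻²³ × 2670 = 5.531 × 10⁻²⁰ J.
p = √(2mKE) = √(2 × 1.675 × 10⁻²⁷ × 5.531 × 10⁻²⁰) = 1.361 × 10⁻²³ kg·m/s.
λ = h/p = 4.87 × 10⁻¹¹ m = 48.7 pm.

λ = 48.7 pm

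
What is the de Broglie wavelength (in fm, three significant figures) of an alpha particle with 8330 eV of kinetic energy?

λ = 157 fm

KE = 8330 eV = 1.334 × 10⁻¹⁵ J.
p = √(2mKE) = √(2 × 6.645 × 10⁻²⁷ × 1.334 × 10⁻¹⁵) = 4.211 × 10⁻²¹ kg·m/s.
λ = h/p = 6.626 × 10⁻³⁴ / 4.211 × 10⁻²¹ = 1.57 × 10⁻¹³ m = 157 fm.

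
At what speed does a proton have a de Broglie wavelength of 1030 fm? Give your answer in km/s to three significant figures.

p = h/λ = 6.626 × 10⁻³⁴ / 1.030 × 10⁻¹² = 6.433 × 10⁻²² kg·m/s.
v = p/m = 6.433 × 10⁻²² / 1.673 × 10⁻²⁷ = 3.85 × 10⁵ m/s = 385 km/s.

v = 385 km/s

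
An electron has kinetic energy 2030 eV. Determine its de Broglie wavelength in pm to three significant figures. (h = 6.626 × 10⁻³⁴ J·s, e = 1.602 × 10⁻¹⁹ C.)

λ = 27.2 pm

KE = 2030 eV = 3.252 × 10⁻¹⁶ J.
p = √(2mKE) = √(2 × 9.109 × 10⁻³¹ × 3.252 × 10⁻¹⁶) = 2.434 × 10⁻²³ kg·m/s.
λ = h/p = 6.626 × 10⁻³⁴ / 2.434 × 10⁻²³ = 2.72 × 10⁻¹¹ m = 27.2 pm.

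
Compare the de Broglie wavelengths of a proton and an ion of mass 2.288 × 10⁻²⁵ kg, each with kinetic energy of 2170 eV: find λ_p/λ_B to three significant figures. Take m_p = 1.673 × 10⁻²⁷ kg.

λ_p/λ_B = 11.7

At fixed KE, p = √(2mKE) so λ = h/p ∝ 1/√m.
λ_p/λ_B = √(m_B/m_p) = √(2.288 × 10⁻²⁵/1.673 × 10⁻²⁷) = √(136.8) = 11.7.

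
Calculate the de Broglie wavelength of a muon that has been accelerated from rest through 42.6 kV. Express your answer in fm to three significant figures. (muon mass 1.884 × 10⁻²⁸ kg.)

λ = 413 fm

KE = eV = 1.602 × 10⁻¹⁹ × 4.260 × 10⁴ = 6.825 × 10⁻¹⁵ J.
p = √(2mKE) = √(2 × 1.884 × 10⁻²⁸ × 6.825 × 10⁻¹⁵) = 1.604 × 10⁻²¹ kg·m/s.
λ = h/p = 6.626 × 10⁻³⁴ / 1.604 × 10⁻²¹ = 4.13 × 10⁻¹³ m = 413 fm.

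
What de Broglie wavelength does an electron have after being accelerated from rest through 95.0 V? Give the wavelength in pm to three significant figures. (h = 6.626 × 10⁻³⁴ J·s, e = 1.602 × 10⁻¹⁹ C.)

λ = 126 pm

KE = eV = 1.602 × 10⁻¹⁹ × 95.00 = 1.522 × 10⁻¹⁷ J.
p = √(2mKE) = √(2 × 9.109 × 10⁻³¹ × 1.522 × 10⁻¹⁷) = 5.266 × 10⁻²⁴ kg·m/s.
λ = h/p = 6.626 × 10⁻³⁴ / 5.266 × 10⁻²⁴ = 1.26 × 10⁻¹⁰ m = 126 pm.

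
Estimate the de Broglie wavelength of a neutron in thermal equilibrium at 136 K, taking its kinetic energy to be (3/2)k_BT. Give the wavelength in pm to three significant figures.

λ = 216 pm

KE = (3/2)k_BT = 1.5 × 1.381 × 10⁻²³ × 136 = 2.817 × 10⁻²¹ J.
p = √(2mKE) = √(2 × 1.675 × 10⁻²⁷ × 2.817 × 10⁻²¹) = 3.072 × 10⁻²⁴ kg·m/s.
λ = h/p = 2.16 × 10⁻¹⁰ m = 216 pm.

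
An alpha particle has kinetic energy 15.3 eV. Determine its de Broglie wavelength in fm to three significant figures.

λ = 3670 fm

KE = 15.3 eV = 2.451 × 10⁻¹⁸ J.
p = √(2mKE) = √(2 × 6.645 × 10⁻²⁷ × 2.451 × 10⁻¹⁸) = 1.805 × 10⁻²² kg·m/s.
λ = h/p = 6.626 × 10⁻³⁴ / 1.805 × 10⁻²² = 3.67 × 10⁻¹² m = 3670 fm.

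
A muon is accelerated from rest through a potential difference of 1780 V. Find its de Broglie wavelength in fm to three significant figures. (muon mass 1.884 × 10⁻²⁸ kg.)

λ = 2020 fm

KE = eV = 1.602 × 10⁻¹⁹ × 1780 = 2.852 × 10⁻¹⁶ J.
p = √(2mKE) = √(2 × 1.884 × 10⁻²⁸ × 2.852 × 10⁻¹⁶) = 3.278 × 10⁻²² kg·m/s.
λ = h/p = 6.626 × 10⁻³⁴ / 3.278 × 10⁻²² = 2.02 × 10⁻¹² m = 2020 fm.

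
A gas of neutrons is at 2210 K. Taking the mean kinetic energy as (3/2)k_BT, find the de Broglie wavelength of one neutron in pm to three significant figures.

λ = 53.5 pm

KE = (3/2)k_BT = 1.5 × 1.381 × 10⁻²³ × 2210 = 4.578 × 10⁻²⁰ J.
p = √(2mKE) = √(2 × 1.675 × 10⁻²⁷ × 4.578 × 10⁻²⁰) = 1.238 × 10⁻²³ kg·m/s.
λ = h/p = 5.35 × 10⁻¹¹ m = 53.5 pm.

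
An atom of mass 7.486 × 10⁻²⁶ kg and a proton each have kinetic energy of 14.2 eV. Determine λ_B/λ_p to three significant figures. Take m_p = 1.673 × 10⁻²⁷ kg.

λ_B/λ_p = 0.149

At fixed KE, p = √(2mKE) so λ = h/p ∝ 1/√m.
λ_B/λ_p = √(m_p/m_B) = √(1.673 × 10⁻²⁷/7.486 × 10⁻²⁶) = √(0.02235) = 0.149.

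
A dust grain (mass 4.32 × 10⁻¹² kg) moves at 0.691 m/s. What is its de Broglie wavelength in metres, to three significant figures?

λ = 2.22 × 10⁻²² m

p = mv = 4.32 × 10⁻¹² × 0.691 = 2.985 × 10⁻¹² kg·m/s.
λ = h/p = 6.626 × 10⁻³⁴ / 2.985 × 10⁻¹² = 2.22 × 10⁻²² m.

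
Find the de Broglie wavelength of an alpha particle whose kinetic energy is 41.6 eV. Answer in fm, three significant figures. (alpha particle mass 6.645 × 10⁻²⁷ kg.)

KE = 41.6 eV = 6.664 × 10⁻¹⁸ J.
p = √(2mKE) = √(2 × 6.645 × 10⁻²⁷ × 6.664 × 10⁻¹⁸) = 2.976 × 10⁻²² kg·m/s.
λ = h/p = 6.626 × 10⁻³⁴ / 2.976 × 10⁻²² = 2.23 × 10⁻¹² m = 2230 fm.

λ = 2230 fm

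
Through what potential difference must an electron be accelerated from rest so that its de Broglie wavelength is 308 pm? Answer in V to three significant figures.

V = 15.9 V

p = h/λ = 6.626 × 10⁻³⁴ / 3.080 × 10⁻¹⁰ = 2.151 × 10⁻²⁴ kg·m/s.
KE = p²/(2m) = 2.540 × 10⁻¹⁸ J.
V = KE/e = 2.540 × 10⁻¹⁸ / (1.602 × 10⁻¹⁹) = 15.9 V.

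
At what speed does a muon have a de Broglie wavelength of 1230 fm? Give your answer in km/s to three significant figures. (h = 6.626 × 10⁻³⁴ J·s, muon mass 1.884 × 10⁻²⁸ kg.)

p = h/λ = 6.626 × 10⁻³⁴ / 1.230 × 10⁻¹² = 5.387 × 10⁻²² kg·m/s.
v = p/m = 5.387 × 10⁻²² / 1.884 × 10⁻²⁸ = 2.86 × 10⁶ m/s = 2860 km/s.

v = 2860 km/s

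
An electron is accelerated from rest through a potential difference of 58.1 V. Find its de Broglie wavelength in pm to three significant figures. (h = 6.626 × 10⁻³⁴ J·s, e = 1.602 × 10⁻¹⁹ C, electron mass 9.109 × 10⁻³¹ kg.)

KE = eV = 1.602 × 10⁻¹⁹ × 58.10 = 9.308 × 10⁻¹⁸ J.
p = √(2mKE) = √(2 × 9.109 × 10⁻³¹ × 9.308 × 10⁻¹⁸) = 4.118 × 10⁻²⁴ kg·m/s.
λ = h/p = 6.626 × 10⁻³⁴ / 4.118 × 10⁻²⁴ = 1.61 × 10⁻¹⁰ m = 161 pm.

λ = 161 pm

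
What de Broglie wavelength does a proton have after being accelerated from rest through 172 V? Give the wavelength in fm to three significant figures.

KE = eV = 1.602 × 10⁻¹⁹ × 172.0 = 2.755 × 10⁻¹⁷ J.
p = √(2mKE) = √(2 × 1.673 × 10⁻²⁷ × 2.755 × 10⁻¹⁷) = 3.036 × 10⁻²² kg·m/s.
λ = h/p = 6.626 × 10⁻³⁴ / 3.036 × 10⁻²² = 2.18 × 10⁻¹² m = 2180 fm.

λ = 2180 fm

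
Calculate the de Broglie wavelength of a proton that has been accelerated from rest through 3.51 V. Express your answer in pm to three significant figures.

KE = eV = 1.602 × 10⁻¹⁹ × 3.510 = 5.623 × 10⁻¹⁹ J.
p = √(2mKE) = √(2 × 1.673 × 10⁻²⁷ × 5.623 × 10⁻¹⁹) = 4.338 × 10⁻²³ kg·m/s.
λ = h/p = 6.626 × 10⁻³⁴ / 4.338 × 10⁻²³ = 1.53 × 10⁻¹¹ m = 15.3 pm.

λ = 15.3 pm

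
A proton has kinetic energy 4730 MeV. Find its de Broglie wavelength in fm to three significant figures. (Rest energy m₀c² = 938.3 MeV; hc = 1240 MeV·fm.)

Total energy E = KE + m₀c² = 4730 + 938.3 = 5668.3 MeV.
(pc)² = E² − (m₀c²)² = (5668.3)² − (938.3)² = 3.125 × 10⁷ MeV², so pc = 5590 MeV.
λ = hc/(pc) = 1240 MeV·fm / 5590 MeV = 0.222 fm.

λ = 0.222 fm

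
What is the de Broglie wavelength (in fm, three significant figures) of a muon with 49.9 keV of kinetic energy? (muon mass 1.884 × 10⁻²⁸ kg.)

λ = 382 fm

KE = 49.9 keV = 7.994 × 10⁻¹⁵ J.
p = √(2mKE) = √(2 × 1.884 × 10⁻²⁸ × 7.994 × 10⁻¹⁵) = 1.736 × 10⁻²¹ kg·m/s.
λ = h/p = 6.626 × 10⁻³⁴ / 1.736 × 10⁻²¹ = 3.82 × 10⁻¹³ m = 382 fm.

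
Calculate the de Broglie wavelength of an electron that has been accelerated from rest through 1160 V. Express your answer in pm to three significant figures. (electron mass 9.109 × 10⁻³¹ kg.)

KE = eV = 1.602 × 10⁻¹⁹ × 1160 = 1.858 × 10⁻¹⁶ J.
p = √(2mKE) = √(2 × 9.109 × 10⁻³¹ × 1.858 × 10⁻¹⁶) = 1.840 × 10⁻²³ kg·m/s.
λ = h/p = 6.626 × 10⁻³⁴ / 1.840 × 10⁻²³ = 3.60 × 10⁻¹¹ m = 36.0 pm.

λ = 36.0 pm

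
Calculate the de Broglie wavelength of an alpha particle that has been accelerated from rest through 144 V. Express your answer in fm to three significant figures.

KE = 2eV = 2 × 1.602 × 10⁻¹⁹ × 144.0 = 4.614 × 10⁻¹⁷ J.
p = √(2mKE) = √(2 × 6.645 × 10⁻²⁷ × 4.614 × 10⁻¹⁷) = 7.831 × 10⁻²² kg·m/s.
λ = h/p = 6.626 × 10⁻³⁴ / 7.831 × 10⁻²² = 8.46 × 10⁻¹³ m = 846 fm.

λ = 846 fm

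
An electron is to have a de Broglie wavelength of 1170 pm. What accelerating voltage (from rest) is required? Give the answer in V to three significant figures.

p = h/λ = 6.626 × 10⁻³⁴ / 1.170 × 10⁻⁹ = 5.663 × 10⁻²⁵ kg·m/s.
KE = p²/(2m) = 1.760 × 10⁻¹⁹ J.
V = KE/e = 1.760 × 10⁻¹⁹ / (1.602 × 10⁻¹⁹) = 1.10 V.

V = 1.10 V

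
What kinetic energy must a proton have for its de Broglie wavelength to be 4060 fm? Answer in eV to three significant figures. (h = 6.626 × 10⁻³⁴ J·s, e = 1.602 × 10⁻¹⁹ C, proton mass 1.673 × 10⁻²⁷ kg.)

p = h/λ = 6.626 × 10⁻³⁴ / 4.060 × 10⁻¹² = 1.632 × 10⁻²² kg·m/s.
KE = p²/(2m) = (1.632 × 10⁻²²)² / (2 × 1.673 × 10⁻²⁷) = 7.960 × 10⁻¹⁸ J = 49.7 eV.

KE = 49.7 eV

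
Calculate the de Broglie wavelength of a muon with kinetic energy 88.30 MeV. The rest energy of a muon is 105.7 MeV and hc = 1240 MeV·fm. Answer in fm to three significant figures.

Total energy E = KE + m₀c² = 88.30 + 105.7 = 194.00 MeV.
(pc)² = E² − (m₀c²)² = (194.00)² − (105.7)² = 2.646 × 10⁴ MeV², so pc = 162.7 MeV.
λ = hc/(pc) = 1240 MeV·fm / 162.7 MeV = 7.62 fm.

λ = 7.62 fm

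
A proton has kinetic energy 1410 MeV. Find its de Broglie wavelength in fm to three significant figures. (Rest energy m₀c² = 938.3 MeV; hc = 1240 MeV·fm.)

λ = 0.576 fm

Total energy E = KE + m₀c² = 1410 + 938.3 = 2348.3 MeV.
(pc)² = E² − (m₀c²)² = (2348.3)² − (938.3)² = 4.634 × 10⁶ MeV², so pc = 2153 MeV.
λ = hc/(pc) = 1240 MeV·fm / 2153 MeV = 0.576 fm.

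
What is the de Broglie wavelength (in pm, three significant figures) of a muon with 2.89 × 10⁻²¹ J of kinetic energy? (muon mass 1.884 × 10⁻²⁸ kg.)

p = √(2mKE) = √(2 × 1.884 × 10⁻²⁸ × 2.890 × 10⁻²¹) = 1.044 × 10⁻²⁴ kg·m/s.
λ = h/p = 6.626 × 10⁻³⁴ / 1.044 × 10⁻²⁴ = 6.35 × 10⁻¹⁰ m = 635 pm.

λ = 635 pm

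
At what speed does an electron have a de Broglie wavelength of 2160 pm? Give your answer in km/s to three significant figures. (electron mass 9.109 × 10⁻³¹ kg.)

p = h/λ = 6.626 × 10⁻³⁴ / 2.160 × 10⁻⁹ = 3.068 × 10⁻²⁵ kg·m/s.
v = p/m = 3.068 × 10⁻²⁵ / 9.109 × 10⁻³¹ = 3.37 × 10⁵ m/s = 337 km/s.

v = 337 km/s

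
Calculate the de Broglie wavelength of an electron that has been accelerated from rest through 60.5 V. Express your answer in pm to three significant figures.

λ = 158 pm

KE = eV = 1.602 × 10⁻¹⁹ × 60.50 = 9.692 × 10⁻¹⁸ J.
p = √(2mKE) = √(2 × 9.109 × 10⁻³¹ × 9.692 × 10⁻¹⁸) = 4.202 × 10⁻²⁴ kg·m/s.
λ = h/p = 6.626 × 10⁻³⁴ / 4.202 × 10⁻²⁴ = 1.58 × 10⁻¹⁰ m = 158 pm.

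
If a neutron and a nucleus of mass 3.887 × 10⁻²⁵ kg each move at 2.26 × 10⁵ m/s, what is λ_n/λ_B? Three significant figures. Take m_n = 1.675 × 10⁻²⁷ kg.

At fixed v, p = mv so λ = h/(mv) ∝ 1/m.
λ_n/λ_B = m_B/m_n = 3.887 × 10⁻²⁵/1.675 × 10⁻²⁷ = 232.

λ_n/λ_B = 232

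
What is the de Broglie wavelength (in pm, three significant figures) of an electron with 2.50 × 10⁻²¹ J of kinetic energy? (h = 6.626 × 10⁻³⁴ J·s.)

λ = 9820 pm

p = √(2mKE) = √(2 × 9.109 × 10⁻³¹ × 2.500 × 10⁻²¹) = 6.749 × 10⁻²⁶ kg·m/s.
λ = h/p = 6.626 × 10⁻³⁴ / 6.749 × 10⁻²⁶ = 9.82 × 10⁻⁹ m = 9820 pm.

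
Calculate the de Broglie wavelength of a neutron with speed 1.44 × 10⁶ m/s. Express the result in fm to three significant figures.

λ = 275 fm

p = mv = 1.675 × 10⁻²⁷ × 1.44 × 10⁶ = 2.412 × 10⁻²¹ kg·m/s.
λ = h/p = 6.626 × 10⁻³⁴ / 2.412 × 10⁻²¹ = 2.75 × 10⁻¹³ m = 275 fm.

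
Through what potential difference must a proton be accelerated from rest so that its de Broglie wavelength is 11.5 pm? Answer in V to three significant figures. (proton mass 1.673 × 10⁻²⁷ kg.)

p = h/λ = 6.626 × 10⁻³⁴ / 1.150 × 10⁻¹¹ = 5.762 × 10⁻²³ kg·m/s.
KE = p²/(2m) = 9.922 × 10⁻¹⁹ J.
V = KE/e = 9.922 × 10⁻¹⁹ / (1.602 × 10⁻¹⁹) = 6.19 V.

V = 6.19 V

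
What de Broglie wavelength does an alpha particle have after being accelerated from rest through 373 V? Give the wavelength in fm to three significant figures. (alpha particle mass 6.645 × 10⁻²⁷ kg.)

λ = 526 fm

KE = 2eV = 2 × 1.602 × 10⁻¹⁹ × 373.0 = 1.195 × 10⁻¹⁶ J.
p = √(2mKE) = √(2 × 6.645 × 10⁻²⁷ × 1.195 × 10⁻¹⁶) = 1.260 × 10⁻²¹ kg·m/s.
λ = h/p = 6.626 × 10⁻³⁴ / 1.260 × 10⁻²¹ = 5.26 × 10⁻¹³ m = 526 fm.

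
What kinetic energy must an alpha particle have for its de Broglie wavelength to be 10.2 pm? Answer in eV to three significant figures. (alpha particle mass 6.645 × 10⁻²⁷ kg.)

KE = 1.98 eV

p = h/λ = 6.626 × 10⁻³⁴ / 1.020 × 10⁻¹¹ = 6.496 × 10⁻²³ kg·m/s.
KE = p²/(2m) = (6.496 × 10⁻²³)² / (2 × 6.645 × 10⁻²⁷) = 3.175 × 10⁻¹⁹ J = 1.98 eV.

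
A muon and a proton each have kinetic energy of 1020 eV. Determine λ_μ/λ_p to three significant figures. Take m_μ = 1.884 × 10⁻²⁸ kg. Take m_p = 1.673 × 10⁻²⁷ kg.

At fixed KE, p = √(2mKE) so λ = h/p ∝ 1/√m.
λ_μ/λ_p = √(m_p/m_μ) = √(1.673 × 10⁻²⁷/1.884 × 10⁻²⁸) = √(8.880) = 2.98.

λ_μ/λ_p = 2.98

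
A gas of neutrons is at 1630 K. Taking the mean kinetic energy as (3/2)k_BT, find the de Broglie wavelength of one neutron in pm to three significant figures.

λ = 62.3 pm

KE = (3/2)k_BT = 1.5 × 1.381 × 10⁻²³ × 1630 = 3.377 × 10⁻²⁰ J.
p = √(2mKE) = √(2 × 1.675 × 10⁻²⁷ × 3.377 × 10⁻²⁰) = 1.064 × 10⁻²³ kg·m/s.
λ = h/p = 6.23 × 10⁻¹¹ m = 62.3 pm.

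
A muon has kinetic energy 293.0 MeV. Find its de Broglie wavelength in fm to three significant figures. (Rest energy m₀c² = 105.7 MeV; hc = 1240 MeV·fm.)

λ = 3.23 fm

Total energy E = KE + m₀c² = 293.0 + 105.7 = 398.7 MeV.
(pc)² = E² − (m₀c²)² = (398.7)² − (105.7)² = 1.478 × 10⁵ MeV², so pc = 384.4 MeV.
λ = hc/(pc) = 1240 MeV·fm / 384.4 MeV = 3.23 fm.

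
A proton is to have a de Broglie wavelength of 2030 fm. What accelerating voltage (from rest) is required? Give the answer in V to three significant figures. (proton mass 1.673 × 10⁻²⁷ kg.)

p = h/λ = 6.626 × 10⁻³⁴ / 2.030 × 10⁻¹² = 3.264 × 10⁻²² kg·m/s.
KE = p²/(2m) = 3.184 × 10⁻¹⁷ J.
V = KE/e = 3.184 × 10⁻¹⁷ / (1.602 × 10⁻¹⁹) = 199 V.

V = 199 V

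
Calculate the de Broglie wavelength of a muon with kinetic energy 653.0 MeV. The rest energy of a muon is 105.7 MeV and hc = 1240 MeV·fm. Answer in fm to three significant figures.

Total energy E = KE + m₀c² = 653.0 + 105.7 = 758.7 MeV.
(pc)² = E² − (m₀c²)² = (758.7)² − (105.7)² = 5.645 × 10⁵ MeV², so pc = 751.3 MeV.
λ = hc/(pc) = 1240 MeV·fm / 751.3 MeV = 1.65 fm.

λ = 1.65 fm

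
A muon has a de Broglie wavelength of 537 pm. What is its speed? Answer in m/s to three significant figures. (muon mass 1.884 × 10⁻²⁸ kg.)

v = 6550 m/s

p = h/λ = 6.626 × 10⁻³⁴ / 5.370 × 10⁻¹⁰ = 1.234 × 10⁻²⁴ kg·m/s.
v = p/m = 1.234 × 10⁻²⁴ / 1.884 × 10⁻²⁸ = 6.55 × 10³ m/s = 6550 m/s.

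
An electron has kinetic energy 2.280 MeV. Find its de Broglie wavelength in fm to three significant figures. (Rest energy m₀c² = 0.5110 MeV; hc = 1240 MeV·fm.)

λ = 452 fm

Total energy E = KE + m₀c² = 2.280 + 0.5110 = 2.7910 MeV.
(pc)² = E² − (m₀c²)² = (2.7910)² − (0.5110)² = 7.529 MeV², so pc = 2.744 MeV.
λ = hc/(pc) = 1240 MeV·fm / 2.744 MeV = 452 fm.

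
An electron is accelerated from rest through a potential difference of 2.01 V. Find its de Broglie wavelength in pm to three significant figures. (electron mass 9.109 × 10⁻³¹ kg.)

λ = 865 pm

KE = eV = 1.602 × 10⁻¹⁹ × 2.010 = 3.220 × 10⁻¹⁹ J.
p = √(2mKE) = √(2 × 9.109 × 10⁻³¹ × 3.220 × 10⁻¹⁹) = 7.659 × 10⁻²⁵ kg·m/s.
λ = h/p = 6.626 × 10⁻³⁴ / 7.659 × 10⁻²⁵ = 8.65 × 10⁻¹⁰ m = 865 pm.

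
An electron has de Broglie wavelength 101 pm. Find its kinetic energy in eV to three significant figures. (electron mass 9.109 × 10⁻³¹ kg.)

KE = 147 eV

p = h/λ = 6.626 × 10⁻³⁴ / 1.010 × 10⁻¹⁰ = 6.560 × 10⁻²⁴ kg·m/s.
KE = p²/(2m) = (6.560 × 10⁻²⁴)² / (2 × 9.109 × 10⁻³¹) = 2.362 × 10⁻¹⁷ J = 147 eV.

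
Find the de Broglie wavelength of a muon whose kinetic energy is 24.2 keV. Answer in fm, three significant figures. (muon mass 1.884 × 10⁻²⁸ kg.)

KE = 24.2 keV = 3.877 × 10⁻¹⁵ J.
p = √(2mKE) = √(2 × 1.884 × 10⁻²⁸ × 3.877 × 10⁻¹⁵) = 1.209 × 10⁻²¹ kg·m/s.
λ = h/p = 6.626 × 10⁻³⁴ / 1.209 × 10⁻²¹ = 5.48 × 10⁻¹³ m = 548 fm.

λ = 548 fm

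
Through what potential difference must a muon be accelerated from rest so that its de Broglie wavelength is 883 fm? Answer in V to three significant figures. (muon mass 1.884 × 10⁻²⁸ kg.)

p = h/λ = 6.626 × 10⁻³⁴ / 8.830 × 10⁻¹³ = 7.504 × 10⁻²² kg·m/s.
KE = p²/(2m) = 1.494 × 10⁻¹⁵ J.
V = KE/e = 1.494 × 10⁻¹⁵ / (1.602 × 10⁻¹⁹) = 9330 V.

V = 9330 V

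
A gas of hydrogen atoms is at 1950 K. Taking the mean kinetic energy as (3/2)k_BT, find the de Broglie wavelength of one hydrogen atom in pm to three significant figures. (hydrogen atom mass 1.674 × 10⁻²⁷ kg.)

KE = (3/2)k_BT = 1.5 × 1.381 × 10⁻²³ × 1950 = 4.039 × 10⁻²⁰ J.
p = √(2mKE) = √(2 × 1.674 × 10⁻²⁷ × 4.039 × 10⁻²⁰) = 1.163 × 10⁻²³ kg·m/s.
λ = h/p = 5.70 × 10⁻¹¹ m = 57.0 pm.

λ = 57.0 pm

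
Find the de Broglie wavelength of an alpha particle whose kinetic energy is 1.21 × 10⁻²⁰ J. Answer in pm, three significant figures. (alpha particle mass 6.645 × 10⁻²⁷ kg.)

p = √(2mKE) = √(2 × 6.645 × 10⁻²⁷ × 1.210 × 10⁻²⁰) = 1.268 × 10⁻²³ kg·m/s.
λ = h/p = 6.626 × 10⁻³⁴ / 1.268 × 10⁻²³ = 5.23 × 10⁻¹¹ m = 52.3 pm.

λ = 52.3 pm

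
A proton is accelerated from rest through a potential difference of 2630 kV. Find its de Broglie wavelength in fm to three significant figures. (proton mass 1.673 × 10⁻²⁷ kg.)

λ = 17.6 fm

KE = eV = 1.602 × 10⁻¹⁹ × 2.630 × 10⁶ = 4.213 × 10⁻¹³ J.
p = √(2mKE) = √(2 × 1.673 × 10⁻²⁷ × 4.213 × 10⁻¹³) = 3.755 × 10⁻²⁰ kg·m/s.
λ = h/p = 6.626 × 10⁻³⁴ / 3.755 × 10⁻²⁰ = 1.76 × 10⁻¹⁴ m = 17.6 fm.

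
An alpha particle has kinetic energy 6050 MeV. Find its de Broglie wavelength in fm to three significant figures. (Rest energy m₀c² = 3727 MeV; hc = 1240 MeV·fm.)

λ = 0.137 fm

Total energy E = KE + m₀c² = 6050 + 3727 = 9777 MeV.
(pc)² = E² − (m₀c²)² = (9777)² − (3727)² = 8.170 × 10⁷ MeV², so pc = 9039 MeV.
λ = hc/(pc) = 1240 MeV·fm / 9039 MeV = 0.137 fm.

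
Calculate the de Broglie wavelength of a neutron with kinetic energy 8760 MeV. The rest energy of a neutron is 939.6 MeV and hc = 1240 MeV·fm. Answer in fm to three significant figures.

λ = 0.128 fm

Total energy E = KE + m₀c² = 8760 + 939.6 = 9699.6 MeV.
(pc)² = E² − (m₀c²)² = (9699.6)² − (939.6)² = 9.320 × 10⁷ MeV², so pc = 9654 MeV.
λ = hc/(pc) = 1240 MeV·fm / 9654 MeV = 0.128 fm.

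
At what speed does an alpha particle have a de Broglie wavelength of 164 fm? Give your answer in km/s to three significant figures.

v = 608 km/s

p = h/λ = 6.626 × 10⁻³⁴ / 1.640 × 10⁻¹³ = 4.040 × 10⁻²¹ kg·m/s.
v = p/m = 4.040 × 10⁻²¹ / 6.645 × 10⁻²⁷ = 6.08 × 10⁵ m/s = 608 km/s.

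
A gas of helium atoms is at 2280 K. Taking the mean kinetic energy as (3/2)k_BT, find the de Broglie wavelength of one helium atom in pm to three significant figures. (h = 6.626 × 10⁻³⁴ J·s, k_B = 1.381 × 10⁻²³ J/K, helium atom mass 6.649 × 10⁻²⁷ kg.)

λ = 26.4 pm

KE = (3/2)k_BT = 1.5 × 1.381 × 10⁻²³ × 2280 = 4.723 × 10⁻²⁰ J.
p = √(2mKE) = √(2 × 6.649 × 10⁻²⁷ × 4.723 × 10⁻²⁰) = 2.506 × 10⁻²³ kg·m/s.
λ = h/p = 2.64 × 10⁻¹¹ m = 26.4 pm.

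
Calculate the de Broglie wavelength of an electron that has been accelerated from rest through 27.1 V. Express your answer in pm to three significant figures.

KE = eV = 1.602 × 10⁻¹⁹ × 27.10 = 4.341 × 10⁻¹⁸ J.
p = √(2mKE) = √(2 × 9.109 × 10⁻³¹ × 4.341 × 10⁻¹⁸) = 2.812 × 10⁻²⁴ kg·m/s.
λ = h/p = 6.626 × 10⁻³⁴ / 2.812 × 10⁻²⁴ = 2.36 × 10⁻¹⁰ m = 236 pm.

λ = 236 pm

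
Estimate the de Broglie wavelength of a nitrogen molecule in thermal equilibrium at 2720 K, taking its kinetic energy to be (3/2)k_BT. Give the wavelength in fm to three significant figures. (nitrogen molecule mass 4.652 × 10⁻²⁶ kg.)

KE = (3/2)k_BT = 1.5 × 1.381 × 10⁻²³ × 2720 = 5.634 × 10⁻²⁰ J.
p = √(2mKE) = √(2 × 4.652 × 10⁻²⁶ × 5.634 × 10⁻²⁰) = 7.240 × 10⁻²³ kg·m/s.
λ = h/p = 9.15 × 10⁻¹² m = 9150 fm.

λ = 9150 fm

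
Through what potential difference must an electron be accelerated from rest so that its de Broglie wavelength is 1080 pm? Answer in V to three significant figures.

p = h/λ = 6.626 × 10⁻³⁴ / 1.080 × 10⁻⁹ = 6.135 × 10⁻²⁵ kg·m/s.
KE = p²/(2m) = 2.066 × 10⁻¹⁹ J.
V = KE/e = 2.066 × 10⁻¹⁹ / (1.602 × 10⁻¹⁹) = 1.29 V.

V = 1.29 V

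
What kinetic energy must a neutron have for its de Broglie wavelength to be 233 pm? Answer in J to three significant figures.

p = h/λ = 6.626 × 10⁻³⁴ / 2.330 × 10⁻¹⁰ = 2.844 × 10⁻²⁴ kg·m/s.
KE = p²/(2m) = (2.844 × 10⁻²⁴)² / (2 × 1.675 × 10⁻²⁷) = 2.414 × 10⁻²¹ J = 2.41 × 10⁻²¹ J.

KE = 2.41 × 10⁻²¹ J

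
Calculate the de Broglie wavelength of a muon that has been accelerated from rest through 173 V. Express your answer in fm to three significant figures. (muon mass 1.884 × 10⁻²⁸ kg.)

λ = 6480 fm

KE = eV = 1.602 × 10⁻¹⁹ × 173.0 = 2.771 × 10⁻¹⁷ J.
p = √(2mKE) = √(2 × 1.884 × 10⁻²⁸ × 2.771 × 10⁻¹⁷) = 1.022 × 10⁻²² kg·m/s.
λ = h/p = 6.626 × 10⁻³⁴ / 1.022 × 10⁻²² = 6.48 × 10⁻¹² m = 6480 fm.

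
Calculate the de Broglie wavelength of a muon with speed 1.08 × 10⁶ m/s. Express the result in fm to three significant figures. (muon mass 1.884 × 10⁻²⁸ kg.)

λ = 3260 fm

p = mv = 1.884 × 10⁻²⁸ × 1.08 × 10⁶ = 2.035 × 10⁻²² kg·m/s.
λ = h/p = 6.626 × 10⁻³⁴ / 2.035 × 10⁻²² = 3.26 × 10⁻¹² m = 3260 fm.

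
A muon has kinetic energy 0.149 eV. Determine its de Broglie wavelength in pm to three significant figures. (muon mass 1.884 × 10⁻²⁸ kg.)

λ = 221 pm

KE = 0.149 eV = 2.387 × 10⁻²⁰ J.
p = √(2mKE) = √(2 × 1.884 × 10⁻²⁸ × 2.387 × 10⁻²⁰) = 2.999 × 10⁻²⁴ kg·m/s.
λ = h/p = 6.626 × 10⁻³⁴ / 2.999 × 10⁻²⁴ = 2.21 × 10⁻¹⁰ m = 221 pm.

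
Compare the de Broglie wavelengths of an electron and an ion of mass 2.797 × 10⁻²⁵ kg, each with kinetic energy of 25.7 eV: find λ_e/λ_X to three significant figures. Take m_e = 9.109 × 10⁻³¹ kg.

At fixed KE, p = √(2mKE) so λ = h/p ∝ 1/√m.
λ_e/λ_X = √(m_X/m_e) = √(2.797 × 10⁻²⁵/9.109 × 10⁻³¹) = √(3.071 × 10⁵) = 554.

λ_e/λ_X = 554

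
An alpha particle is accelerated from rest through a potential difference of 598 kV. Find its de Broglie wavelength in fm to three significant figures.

KE = 2eV = 2 × 1.602 × 10⁻¹⁹ × 5.980 × 10⁵ = 1.916 × 10⁻¹³ J.
p = √(2mKE) = √(2 × 6.645 × 10⁻²⁷ × 1.916 × 10⁻¹³) = 5.046 × 10⁻²⁰ kg·m/s.
λ = h/p = 6.626 × 10⁻³⁴ / 5.046 × 10⁻²⁰ = 1.31 × 10⁻¹⁴ m = 13.1 fm.

λ = 13.1 fm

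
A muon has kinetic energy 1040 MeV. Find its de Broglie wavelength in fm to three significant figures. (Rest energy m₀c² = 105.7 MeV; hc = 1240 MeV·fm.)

Total energy E = KE + m₀c² = 1040 + 105.7 = 1145.7 MeV.
(pc)² = E² − (m₀c²)² = (1145.7)² − (105.7)² = 1.301 × 10⁶ MeV², so pc = 1141 MeV.
λ = hc/(pc) = 1240 MeV·fm / 1141 MeV = 1.09 fm.

λ = 1.09 fm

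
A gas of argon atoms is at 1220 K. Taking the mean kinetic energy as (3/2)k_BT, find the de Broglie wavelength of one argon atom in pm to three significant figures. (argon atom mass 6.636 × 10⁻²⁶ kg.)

λ = 11.4 pm

KE = (3/2)k_BT = 1.5 × 1.381 × 10⁻²³ × 1220 = 2.527 × 10⁻²⁰ J.
p = √(2mKE) = √(2 × 6.636 × 10⁻²⁶ × 2.527 × 10⁻²⁰) = 5.791 × 10⁻²³ kg·m/s.
λ = h/p = 1.14 × 10⁻¹¹ m = 11.4 pm.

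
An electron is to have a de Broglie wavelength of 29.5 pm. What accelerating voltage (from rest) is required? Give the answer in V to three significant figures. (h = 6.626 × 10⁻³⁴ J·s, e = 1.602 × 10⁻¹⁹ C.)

V = 1730 V

p = h/λ = 6.626 × 10⁻³⁴ / 2.950 × 10⁻¹¹ = 2.246 × 10⁻²³ kg·m/s.
KE = p²/(2m) = 2.769 × 10⁻¹⁶ J.
V = KE/e = 2.769 × 10⁻¹⁶ / (1.602 × 10⁻¹⁹) = 1730 V.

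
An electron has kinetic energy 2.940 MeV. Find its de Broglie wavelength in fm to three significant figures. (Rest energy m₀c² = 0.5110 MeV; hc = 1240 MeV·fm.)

λ = 363 fm

Total energy E = KE + m₀c² = 2.940 + 0.5110 = 3.4510 MeV.
(pc)² = E² − (m₀c²)² = (3.4510)² − (0.5110)² = 11.65 MeV², so pc = 3.413 MeV.
λ = hc/(pc) = 1240 MeV·fm / 3.413 MeV = 363 fm.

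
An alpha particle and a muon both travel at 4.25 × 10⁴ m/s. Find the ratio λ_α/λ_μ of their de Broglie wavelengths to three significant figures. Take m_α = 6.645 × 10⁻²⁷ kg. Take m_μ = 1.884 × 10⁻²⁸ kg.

λ_α/λ_μ = 0.0284

At fixed v, p = mv so λ = h/(mv) ∝ 1/m.
λ_α/λ_μ = m_μ/m_α = 1.884 × 10⁻²⁸/6.645 × 10⁻²⁷ = 0.0284.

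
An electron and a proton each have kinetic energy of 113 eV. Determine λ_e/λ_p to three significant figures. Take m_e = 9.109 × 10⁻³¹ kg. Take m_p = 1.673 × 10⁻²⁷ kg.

At fixed KE, p = √(2mKE) so λ = h/p ∝ 1/√m.
λ_e/λ_p = √(m_p/m_e) = √(1.673 × 10⁻²⁷/9.109 × 10⁻³¹) = √(1837) = 42.9.

λ_e/λ_p = 42.9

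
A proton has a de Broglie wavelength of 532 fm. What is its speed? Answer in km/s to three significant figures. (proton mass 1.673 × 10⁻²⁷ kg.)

v = 744 km/s

p = h/λ = 6.626 × 10⁻³⁴ / 5.320 × 10⁻¹³ = 1.245 × 10⁻²¹ kg·m/s.
v = p/m = 1.245 × 10⁻²¹ / 1.673 × 10⁻²⁷ = 7.44 × 10⁵ m/s = 744 km/s.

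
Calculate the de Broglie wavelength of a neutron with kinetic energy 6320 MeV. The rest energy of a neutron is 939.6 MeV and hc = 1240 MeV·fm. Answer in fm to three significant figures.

Total energy E = KE + m₀c² = 6320 + 939.6 = 7259.6 MeV.
(pc)² = E² − (m₀c²)² = (7259.6)² − (939.6)² = 5.182 × 10⁷ MeV², so pc = 7199 MeV.
λ = hc/(pc) = 1240 MeV·fm / 7199 MeV = 0.172 fm.

λ = 0.172 fm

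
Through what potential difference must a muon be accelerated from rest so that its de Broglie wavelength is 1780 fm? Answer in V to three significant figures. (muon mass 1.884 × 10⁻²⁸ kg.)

V = 2300 V

p = h/λ = 6.626 × 10⁻³⁴ / 1.780 × 10⁻¹² = 3.722 × 10⁻²² kg·m/s.
KE = p²/(2m) = 3.677 × 10⁻¹⁶ J.
V = KE/e = 3.677 × 10⁻¹⁶ / (1.602 × 10⁻¹⁹) = 2300 V.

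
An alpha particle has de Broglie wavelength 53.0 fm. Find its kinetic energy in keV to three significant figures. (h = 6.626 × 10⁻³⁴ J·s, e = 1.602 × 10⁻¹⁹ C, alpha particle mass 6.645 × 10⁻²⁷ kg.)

p = h/λ = 6.626 × 10⁻³⁴ / 5.300 × 10⁻¹⁴ = 1.250 × 10⁻²⁰ kg·m/s.
KE = p²/(2m) = (1.250 × 10⁻²⁰)² / (2 × 6.645 × 10⁻²⁷) = 1.176 × 10⁻¹⁴ J = 73.4 keV.

KE = 73.4 keV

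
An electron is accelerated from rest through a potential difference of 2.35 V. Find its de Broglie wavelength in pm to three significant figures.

KE = eV = 1.602 × 10⁻¹⁹ × 2.350 = 3.765 × 10⁻¹⁹ J.
p = √(2mKE) = √(2 × 9.109 × 10⁻³¹ × 3.765 × 10⁻¹⁹) = 8.282 × 10⁻²⁵ kg·m/s.
λ = h/p = 6.626 × 10⁻³⁴ / 8.282 × 10⁻²⁵ = 8.00 × 10⁻¹⁰ m = 800 pm.

λ = 800 pm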